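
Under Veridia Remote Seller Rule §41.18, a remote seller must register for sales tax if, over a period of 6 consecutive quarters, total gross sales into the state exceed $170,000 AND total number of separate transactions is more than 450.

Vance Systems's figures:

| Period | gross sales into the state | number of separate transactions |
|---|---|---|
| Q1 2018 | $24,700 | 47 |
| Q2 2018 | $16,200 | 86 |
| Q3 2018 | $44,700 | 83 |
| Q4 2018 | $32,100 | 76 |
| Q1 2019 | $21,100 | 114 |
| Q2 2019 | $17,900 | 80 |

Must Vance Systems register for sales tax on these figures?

Total gross sales into the state: $24,700 + $16,200 + $44,700 + $32,100 + $21,100 + $17,900 = $156,700 (≤ $170,000).
Total number of separate transactions: 47 + 86 + 83 + 76 + 114 + 80 = 486 (> 450).
The test is 'and': the rule requires both, and at least one is not exceeded.

No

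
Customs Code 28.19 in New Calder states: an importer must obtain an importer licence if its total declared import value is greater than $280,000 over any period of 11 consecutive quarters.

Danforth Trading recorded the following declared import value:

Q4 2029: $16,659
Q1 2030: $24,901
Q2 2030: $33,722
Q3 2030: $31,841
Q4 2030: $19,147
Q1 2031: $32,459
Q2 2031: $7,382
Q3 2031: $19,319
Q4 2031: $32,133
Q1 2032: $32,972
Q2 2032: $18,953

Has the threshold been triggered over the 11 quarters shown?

Total declared import value: $16,659 + $24,901 + $33,722 + $31,841 + $19,147 + $32,459 + $7,382 + $19,319 + $32,133 + $32,972 + $18,953 = $269,488.
$269,488 ≤ $280,000, so the threshold is not exceeded.

No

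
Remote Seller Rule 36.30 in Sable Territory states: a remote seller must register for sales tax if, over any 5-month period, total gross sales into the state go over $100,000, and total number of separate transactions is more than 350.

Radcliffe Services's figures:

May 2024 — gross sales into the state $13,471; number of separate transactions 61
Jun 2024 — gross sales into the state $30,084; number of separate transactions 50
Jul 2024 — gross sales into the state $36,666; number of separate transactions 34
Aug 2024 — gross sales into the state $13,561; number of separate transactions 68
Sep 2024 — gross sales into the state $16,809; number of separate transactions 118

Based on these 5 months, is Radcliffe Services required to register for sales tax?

Total gross sales into the state: $13,471 + $30,084 + $36,666 + $13,561 + $16,809 = $110,591 (> $100,000).
Total number of separate transactions: 61 + 50 + 34 + 68 + 118 = 331 (≤ 350).
The test is 'and': the rule requires both, and at least one is not exceeded.

No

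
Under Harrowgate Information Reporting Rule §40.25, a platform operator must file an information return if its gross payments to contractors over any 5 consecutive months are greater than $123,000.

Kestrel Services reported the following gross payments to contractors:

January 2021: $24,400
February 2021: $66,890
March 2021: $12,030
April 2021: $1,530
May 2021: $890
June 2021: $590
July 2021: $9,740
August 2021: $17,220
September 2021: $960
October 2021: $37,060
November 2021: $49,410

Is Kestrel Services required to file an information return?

January 2021–May 2021: $24,400 + $66,890 + $12,030 + $1,530 + $890 = $105,740 (under)
February 2021–June 2021: $66,890 + $12,030 + $1,530 + $890 + $590 = $81,930 (under)
March 2021–July 2021: $12,030 + $1,530 + $890 + $590 + $9,740 = $24,780 (under)
April 2021–August 2021: $1,530 + $890 + $590 + $9,740 + $17,220 = $29,970 (under)
May 2021–September 2021: $890 + $590 + $9,740 + $17,220 + $960 = $29,400 (under)
June 2021–October 2021: $590 + $9,740 + $17,220 + $960 + $37,060 = $65,570 (under)
July 2021–November 2021: $9,740 + $17,220 + $960 + $37,060 + $49,410 = $114,390 (under)
No window exceeds $123,000.

No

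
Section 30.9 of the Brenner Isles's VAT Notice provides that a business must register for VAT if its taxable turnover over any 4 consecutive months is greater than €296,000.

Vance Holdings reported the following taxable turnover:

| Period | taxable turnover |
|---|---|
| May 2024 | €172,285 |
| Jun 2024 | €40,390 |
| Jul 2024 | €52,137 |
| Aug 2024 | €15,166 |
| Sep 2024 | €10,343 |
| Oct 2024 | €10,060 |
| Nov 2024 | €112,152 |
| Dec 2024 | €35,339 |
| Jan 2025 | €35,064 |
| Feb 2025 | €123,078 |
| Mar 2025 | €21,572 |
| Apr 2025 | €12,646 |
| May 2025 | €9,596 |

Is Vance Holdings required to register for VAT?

Yes

May 2024–Aug 2024: €172,285 + €40,390 + €52,137 + €15,166 = €279,978 (under)
Jun 2024–Sep 2024: €40,390 + €52,137 + €15,166 + €10,343 = €118,036 (under)
Jul 2024–Oct 2024: €52,137 + €15,166 + €10,343 + €10,060 = €87,706 (under)
Aug 2024–Nov 2024: €15,166 + €10,343 + €10,060 + €112,152 = €147,721 (under)
Sep 2024–Dec 2024: €10,343 + €10,060 + €112,152 + €35,339 = €167,894 (under)
Oct 2024–Jan 2025: €10,060 + €112,152 + €35,339 + €35,064 = €192,615 (under)
Nov 2024–Feb 2025: €112,152 + €35,339 + €35,064 + €123,078 = €305,633 (over)
Dec 2024–Mar 2025: €35,339 + €35,064 + €123,078 + €21,572 = €215,053 (under)
Jan 2025–Apr 2025: €35,064 + €123,078 + €21,572 + €12,646 = €192,360 (under)
Feb 2025–May 2025: €123,078 + €21,572 + €12,646 + €9,596 = €166,892 (under)
At least one window exceeds €296,000.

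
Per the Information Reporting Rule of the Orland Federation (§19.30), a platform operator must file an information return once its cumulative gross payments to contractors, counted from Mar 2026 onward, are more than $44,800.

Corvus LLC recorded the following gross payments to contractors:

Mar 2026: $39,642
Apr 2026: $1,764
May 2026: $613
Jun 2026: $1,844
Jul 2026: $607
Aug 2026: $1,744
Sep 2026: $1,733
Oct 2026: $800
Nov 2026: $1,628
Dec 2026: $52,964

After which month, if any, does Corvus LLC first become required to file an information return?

Aug 2026

Through Mar 2026: $39,642
Through Apr 2026: $41,406
Through May 2026: $42,019
Through Jun 2026: $43,863
Through Jul 2026: $44,470
Through Aug 2026: $46,214 ← exceeds threshold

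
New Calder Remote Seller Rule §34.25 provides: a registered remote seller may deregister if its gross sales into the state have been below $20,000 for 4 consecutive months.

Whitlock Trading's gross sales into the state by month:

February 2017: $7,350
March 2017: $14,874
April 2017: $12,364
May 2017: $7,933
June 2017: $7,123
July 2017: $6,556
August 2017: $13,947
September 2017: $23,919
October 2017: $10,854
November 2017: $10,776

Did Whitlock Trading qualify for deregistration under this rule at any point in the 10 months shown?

Yes

Months below $20,000: February 2017, March 2017, April 2017, May 2017, June 2017, July 2017, August 2017, October 2017, November 2017.
Longest run of consecutive months below the threshold: 7.
7 ≥ 4, so Whitlock Trading became eligible.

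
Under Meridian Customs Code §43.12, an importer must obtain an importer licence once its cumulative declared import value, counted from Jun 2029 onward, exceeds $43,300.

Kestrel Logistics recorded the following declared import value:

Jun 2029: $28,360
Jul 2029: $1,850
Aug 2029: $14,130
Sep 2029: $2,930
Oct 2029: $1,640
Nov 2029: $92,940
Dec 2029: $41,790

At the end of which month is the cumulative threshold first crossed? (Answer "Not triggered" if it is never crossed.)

Through Jun 2029: $28,360
Through Jul 2029: $30,210
Through Aug 2029: $44,340 ← exceeds threshold

Aug 2029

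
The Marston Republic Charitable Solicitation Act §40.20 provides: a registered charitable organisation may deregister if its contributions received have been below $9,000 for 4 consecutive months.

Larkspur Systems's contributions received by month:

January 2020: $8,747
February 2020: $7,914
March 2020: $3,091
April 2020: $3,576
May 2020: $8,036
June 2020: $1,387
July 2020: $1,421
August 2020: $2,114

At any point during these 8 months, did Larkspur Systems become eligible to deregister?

Months below $9,000: January 2020, February 2020, March 2020, April 2020, May 2020, June 2020, July 2020, August 2020.
Longest run of consecutive months below the threshold: 8.
8 ≥ 4, so Larkspur Systems became eligible.

Yes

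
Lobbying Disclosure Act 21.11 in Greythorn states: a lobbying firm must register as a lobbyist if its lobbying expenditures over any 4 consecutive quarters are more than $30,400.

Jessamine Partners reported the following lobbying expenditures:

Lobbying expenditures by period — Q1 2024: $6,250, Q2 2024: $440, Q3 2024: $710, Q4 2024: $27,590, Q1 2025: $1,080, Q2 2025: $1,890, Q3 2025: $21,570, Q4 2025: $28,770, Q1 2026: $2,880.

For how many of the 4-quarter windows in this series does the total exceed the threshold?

Q1 2024–Q4 2024: $6,250 + $440 + $710 + $27,590 = $34,990 (over)
Q2 2024–Q1 2025: $440 + $710 + $27,590 + $1,080 = $29,820 (under)
Q3 2024–Q2 2025: $710 + $27,590 + $1,080 + $1,890 = $31,270 (over)
Q4 2024–Q3 2025: $27,590 + $1,080 + $1,890 + $21,570 = $52,130 (over)
Q1 2025–Q4 2025: $1,080 + $1,890 + $21,570 + $28,770 = $53,310 (over)
Q2 2025–Q1 2026: $1,890 + $21,570 + $28,770 + $2,880 = $55,110 (over)
5 windows exceed the threshold.

5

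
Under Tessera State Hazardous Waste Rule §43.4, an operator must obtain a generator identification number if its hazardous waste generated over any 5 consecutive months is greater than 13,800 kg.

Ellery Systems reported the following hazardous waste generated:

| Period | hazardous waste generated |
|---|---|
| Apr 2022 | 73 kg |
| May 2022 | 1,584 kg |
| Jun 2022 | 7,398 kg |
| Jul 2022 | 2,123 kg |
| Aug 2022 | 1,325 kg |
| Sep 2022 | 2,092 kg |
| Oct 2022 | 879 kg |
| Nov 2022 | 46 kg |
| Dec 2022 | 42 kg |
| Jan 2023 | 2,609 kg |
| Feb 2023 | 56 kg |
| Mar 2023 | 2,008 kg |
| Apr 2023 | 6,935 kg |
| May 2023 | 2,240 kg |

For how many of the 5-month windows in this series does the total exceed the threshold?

Apr 2022–Aug 2022: 73 kg + 1,584 kg + 7,398 kg + 2,123 kg + 1,325 kg = 12,503 kg (under)
May 2022–Sep 2022: 1,584 kg + 7,398 kg + 2,123 kg + 1,325 kg + 2,092 kg = 14,522 kg (over)
Jun 2022–Oct 2022: 7,398 kg + 2,123 kg + 1,325 kg + 2,092 kg + 879 kg = 13,817 kg (over)
Jul 2022–Nov 2022: 2,123 kg + 1,325 kg + 2,092 kg + 879 kg + 46 kg = 6,465 kg (under)
Aug 2022–Dec 2022: 1,325 kg + 2,092 kg + 879 kg + 46 kg + 42 kg = 4,384 kg (under)
Sep 2022–Jan 2023: 2,092 kg + 879 kg + 46 kg + 42 kg + 2,609 kg = 5,668 kg (under)
Oct 2022–Feb 2023: 879 kg + 46 kg + 42 kg + 2,609 kg + 56 kg = 3,632 kg (under)
Nov 2022–Mar 2023: 46 kg + 42 kg + 2,609 kg + 56 kg + 2,008 kg = 4,761 kg (under)
Dec 2022–Apr 2023: 42 kg + 2,609 kg + 56 kg + 2,008 kg + 6,935 kg = 11,650 kg (under)
Jan 2023–May 2023: 2,609 kg + 56 kg + 2,008 kg + 6,935 kg + 2,240 kg = 13,848 kg (over)
3 windows exceed the threshold.

3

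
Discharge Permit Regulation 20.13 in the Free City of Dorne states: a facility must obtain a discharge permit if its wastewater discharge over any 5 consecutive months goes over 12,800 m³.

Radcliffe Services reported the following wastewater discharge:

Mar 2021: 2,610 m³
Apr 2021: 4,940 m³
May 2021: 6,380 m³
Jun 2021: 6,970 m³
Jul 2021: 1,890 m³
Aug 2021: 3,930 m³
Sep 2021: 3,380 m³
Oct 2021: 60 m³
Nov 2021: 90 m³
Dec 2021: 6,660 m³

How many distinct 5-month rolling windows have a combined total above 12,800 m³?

5

Mar 2021–Jul 2021: 2,610 m³ + 4,940 m³ + 6,380 m³ + 6,970 m³ + 1,890 m³ = 22,790 m³ (over)
Apr 2021–Aug 2021: 4,940 m³ + 6,380 m³ + 6,970 m³ + 1,890 m³ + 3,930 m³ = 24,110 m³ (over)
May 2021–Sep 2021: 6,380 m³ + 6,970 m³ + 1,890 m³ + 3,930 m³ + 3,380 m³ = 22,550 m³ (over)
Jun 2021–Oct 2021: 6,970 m³ + 1,890 m³ + 3,930 m³ + 3,380 m³ + 60 m³ = 16,230 m³ (over)
Jul 2021–Nov 2021: 1,890 m³ + 3,930 m³ + 3,380 m³ + 60 m³ + 90 m³ = 9,350 m³ (under)
Aug 2021–Dec 2021: 3,930 m³ + 3,380 m³ + 60 m³ + 90 m³ + 6,660 m³ = 14,120 m³ (over)
5 windows exceed the threshold.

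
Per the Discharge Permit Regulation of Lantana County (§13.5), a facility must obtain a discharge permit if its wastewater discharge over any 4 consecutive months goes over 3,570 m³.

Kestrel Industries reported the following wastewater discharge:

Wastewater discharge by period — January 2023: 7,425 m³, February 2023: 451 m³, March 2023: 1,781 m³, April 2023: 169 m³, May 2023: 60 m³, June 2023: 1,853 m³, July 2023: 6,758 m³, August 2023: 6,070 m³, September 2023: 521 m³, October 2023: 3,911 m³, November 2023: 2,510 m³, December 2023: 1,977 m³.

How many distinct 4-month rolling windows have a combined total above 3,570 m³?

8

January 2023–April 2023: 7,425 m³ + 451 m³ + 1,781 m³ + 169 m³ = 9,826 m³ (over)
February 2023–May 2023: 451 m³ + 1,781 m³ + 169 m³ + 60 m³ = 2,461 m³ (under)
March 2023–June 2023: 1,781 m³ + 169 m³ + 60 m³ + 1,853 m³ = 3,863 m³ (over)
April 2023–July 2023: 169 m³ + 60 m³ + 1,853 m³ + 6,758 m³ = 8,840 m³ (over)
May 2023–August 2023: 60 m³ + 1,853 m³ + 6,758 m³ + 6,070 m³ = 14,741 m³ (over)
June 2023–September 2023: 1,853 m³ + 6,758 m³ + 6,070 m³ + 521 m³ = 15,202 m³ (over)
July 2023–October 2023: 6,758 m³ + 6,070 m³ + 521 m³ + 3,911 m³ = 17,260 m³ (over)
August 2023–November 2023: 6,070 m³ + 521 m³ + 3,911 m³ + 2,510 m³ = 13,012 m³ (over)
September 2023–December 2023: 521 m³ + 3,911 m³ + 2,510 m³ + 1,977 m³ = 8,919 m³ (over)
8 windows exceed the threshold.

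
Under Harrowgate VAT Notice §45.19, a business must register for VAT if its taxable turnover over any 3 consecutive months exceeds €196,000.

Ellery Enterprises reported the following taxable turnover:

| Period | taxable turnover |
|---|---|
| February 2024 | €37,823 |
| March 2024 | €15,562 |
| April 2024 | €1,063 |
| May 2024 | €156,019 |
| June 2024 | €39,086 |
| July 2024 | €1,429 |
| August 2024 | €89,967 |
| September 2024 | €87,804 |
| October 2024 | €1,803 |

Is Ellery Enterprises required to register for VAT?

Yes

February 2024–April 2024: €37,823 + €15,562 + €1,063 = €54,448 (under)
March 2024–May 2024: €15,562 + €1,063 + €156,019 = €172,644 (under)
April 2024–June 2024: €1,063 + €156,019 + €39,086 = €196,168 (over)
May 2024–July 2024: €156,019 + €39,086 + €1,429 = €196,534 (over)
June 2024–August 2024: €39,086 + €1,429 + €89,967 = €130,482 (under)
July 2024–September 2024: €1,429 + €89,967 + €87,804 = €179,200 (under)
August 2024–October 2024: €89,967 + €87,804 + €1,803 = €179,574 (under)
At least one window exceeds €196,000.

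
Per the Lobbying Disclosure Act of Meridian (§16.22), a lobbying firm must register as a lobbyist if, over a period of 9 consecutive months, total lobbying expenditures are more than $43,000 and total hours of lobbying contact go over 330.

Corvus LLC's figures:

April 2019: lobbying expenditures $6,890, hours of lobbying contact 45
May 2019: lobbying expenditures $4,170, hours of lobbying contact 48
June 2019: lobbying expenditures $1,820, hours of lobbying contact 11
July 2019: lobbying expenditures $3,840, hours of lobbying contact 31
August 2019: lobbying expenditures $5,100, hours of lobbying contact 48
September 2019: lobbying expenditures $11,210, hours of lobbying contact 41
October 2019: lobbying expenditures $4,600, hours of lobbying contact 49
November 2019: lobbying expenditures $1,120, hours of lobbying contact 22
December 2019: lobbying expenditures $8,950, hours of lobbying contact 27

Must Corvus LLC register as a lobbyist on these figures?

No

Total lobbying expenditures: $6,890 + $4,170 + $1,820 + $3,840 + $5,100 + $11,210 + $4,600 + $1,120 + $8,950 = $47,700 (> $43,000).
Total hours of lobbying contact: 45 + 48 + 11 + 31 + 48 + 41 + 49 + 22 + 27 = 322 (≤ 330).
The test is 'and': the rule requires both, and at least one is not exceeded.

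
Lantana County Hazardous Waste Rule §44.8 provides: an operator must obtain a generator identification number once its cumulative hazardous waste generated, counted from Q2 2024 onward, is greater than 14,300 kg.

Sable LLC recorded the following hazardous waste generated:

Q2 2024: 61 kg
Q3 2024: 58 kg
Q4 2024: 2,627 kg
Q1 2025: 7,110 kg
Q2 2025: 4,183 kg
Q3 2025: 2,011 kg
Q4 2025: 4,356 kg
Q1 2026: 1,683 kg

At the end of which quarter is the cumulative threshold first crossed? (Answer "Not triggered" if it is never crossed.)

Through Q2 2024: 61 kg
Through Q3 2024: 119 kg
Through Q4 2024: 2,746 kg
Through Q1 2025: 9,856 kg
Through Q2 2025: 14,039 kg
Through Q3 2025: 16,050 kg ← exceeds threshold

Q3 2025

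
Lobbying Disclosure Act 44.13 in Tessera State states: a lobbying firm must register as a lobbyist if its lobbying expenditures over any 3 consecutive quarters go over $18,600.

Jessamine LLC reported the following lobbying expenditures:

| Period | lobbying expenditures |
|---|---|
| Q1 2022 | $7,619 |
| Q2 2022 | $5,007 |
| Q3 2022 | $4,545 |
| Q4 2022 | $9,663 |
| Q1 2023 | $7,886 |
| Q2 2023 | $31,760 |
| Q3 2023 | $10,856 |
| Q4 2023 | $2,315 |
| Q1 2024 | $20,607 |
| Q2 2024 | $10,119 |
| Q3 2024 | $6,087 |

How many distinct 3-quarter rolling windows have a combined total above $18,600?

Q1 2022–Q3 2022: $7,619 + $5,007 + $4,545 = $17,171 (under)
Q2 2022–Q4 2022: $5,007 + $4,545 + $9,663 = $19,215 (over)
Q3 2022–Q1 2023: $4,545 + $9,663 + $7,886 = $22,094 (over)
Q4 2022–Q2 2023: $9,663 + $7,886 + $31,760 = $49,309 (over)
Q1 2023–Q3 2023: $7,886 + $31,760 + $10,856 = $50,502 (over)
Q2 2023–Q4 2023: $31,760 + $10,856 + $2,315 = $44,931 (over)
Q3 2023–Q1 2024: $10,856 + $2,315 + $20,607 = $33,778 (over)
Q4 2023–Q2 2024: $2,315 + $20,607 + $10,119 = $33,041 (over)
Q1 2024–Q3 2024: $20,607 + $10,119 + $6,087 = $36,813 (over)
8 windows exceed the threshold.

8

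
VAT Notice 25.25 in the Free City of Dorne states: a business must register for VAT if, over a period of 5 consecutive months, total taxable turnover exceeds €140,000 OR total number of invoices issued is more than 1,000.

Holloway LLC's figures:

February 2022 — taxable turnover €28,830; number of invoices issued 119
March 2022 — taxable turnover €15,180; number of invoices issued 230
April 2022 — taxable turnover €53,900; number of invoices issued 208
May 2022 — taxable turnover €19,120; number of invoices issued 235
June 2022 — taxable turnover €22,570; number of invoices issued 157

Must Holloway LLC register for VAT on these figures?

Total taxable turnover: €28,830 + €15,180 + €53,900 + €19,120 + €22,570 = €139,600 (≤ €140,000).
Total number of invoices issued: 119 + 230 + 208 + 235 + 157 = 949 (≤ 1,000).
The test is 'or': neither threshold is exceeded.

No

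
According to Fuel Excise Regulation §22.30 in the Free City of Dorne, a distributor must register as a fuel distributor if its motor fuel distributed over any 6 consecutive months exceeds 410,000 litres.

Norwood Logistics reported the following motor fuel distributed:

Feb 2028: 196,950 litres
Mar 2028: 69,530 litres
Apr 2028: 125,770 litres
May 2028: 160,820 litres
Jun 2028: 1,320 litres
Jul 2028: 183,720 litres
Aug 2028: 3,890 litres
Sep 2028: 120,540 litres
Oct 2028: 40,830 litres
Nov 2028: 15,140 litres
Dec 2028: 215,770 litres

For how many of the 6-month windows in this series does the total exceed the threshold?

5

Feb 2028–Jul 2028: 196,950 litres + 69,530 litres + 125,770 litres + 160,820 litres + 1,320 litres + 183,720 litres = 738,110 litres (over)
Mar 2028–Aug 2028: 69,530 litres + 125,770 litres + 160,820 litres + 1,320 litres + 183,720 litres + 3,890 litres = 545,050 litres (over)
Apr 2028–Sep 2028: 125,770 litres + 160,820 litres + 1,320 litres + 183,720 litres + 3,890 litres + 120,540 litres = 596,060 litres (over)
May 2028–Oct 2028: 160,820 litres + 1,320 litres + 183,720 litres + 3,890 litres + 120,540 litres + 40,830 litres = 511,120 litres (over)
Jun 2028–Nov 2028: 1,320 litres + 183,720 litres + 3,890 litres + 120,540 litres + 40,830 litres + 15,140 litres = 365,440 litres (under)
Jul 2028–Dec 2028: 183,720 litres + 3,890 litres + 120,540 litres + 40,830 litres + 15,140 litres + 215,770 litres = 579,890 litres (over)
5 windows exceed the threshold.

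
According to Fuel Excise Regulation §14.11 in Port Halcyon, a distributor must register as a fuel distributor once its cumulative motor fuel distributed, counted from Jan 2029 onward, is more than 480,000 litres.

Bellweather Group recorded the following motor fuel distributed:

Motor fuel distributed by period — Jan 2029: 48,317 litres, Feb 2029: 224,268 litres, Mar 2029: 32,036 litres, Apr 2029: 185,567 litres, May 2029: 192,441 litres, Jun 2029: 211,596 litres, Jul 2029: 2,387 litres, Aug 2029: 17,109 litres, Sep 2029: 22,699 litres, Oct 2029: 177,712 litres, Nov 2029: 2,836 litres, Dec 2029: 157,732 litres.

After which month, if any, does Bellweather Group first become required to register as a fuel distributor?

Apr 2029

Through Jan 2029: 48,317 litres
Through Feb 2029: 272,585 litres
Through Mar 2029: 304,621 litres
Through Apr 2029: 490,188 litres ← exceeds threshold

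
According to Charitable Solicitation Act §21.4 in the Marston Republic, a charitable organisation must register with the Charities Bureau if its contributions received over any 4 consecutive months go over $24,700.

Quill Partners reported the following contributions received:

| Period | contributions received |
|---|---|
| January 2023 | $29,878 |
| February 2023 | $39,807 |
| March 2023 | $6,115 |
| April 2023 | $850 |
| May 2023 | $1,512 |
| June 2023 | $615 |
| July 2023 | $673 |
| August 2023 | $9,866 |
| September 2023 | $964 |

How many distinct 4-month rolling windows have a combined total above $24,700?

2

January 2023–April 2023: $29,878 + $39,807 + $6,115 + $850 = $76,650 (over)
February 2023–May 2023: $39,807 + $6,115 + $850 + $1,512 = $48,284 (over)
March 2023–June 2023: $6,115 + $850 + $1,512 + $615 = $9,092 (under)
April 2023–July 2023: $850 + $1,512 + $615 + $673 = $3,650 (under)
May 2023–August 2023: $1,512 + $615 + $673 + $9,866 = $12,666 (under)
June 2023–September 2023: $615 + $673 + $9,866 + $964 = $12,118 (under)
2 windows exceed the threshold.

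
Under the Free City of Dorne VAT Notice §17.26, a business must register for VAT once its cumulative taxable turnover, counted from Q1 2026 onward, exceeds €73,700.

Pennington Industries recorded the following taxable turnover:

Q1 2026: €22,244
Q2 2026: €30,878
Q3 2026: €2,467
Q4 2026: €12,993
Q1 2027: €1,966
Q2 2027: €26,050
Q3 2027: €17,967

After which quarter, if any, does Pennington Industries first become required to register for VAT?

Q2 2027

Through Q1 2026: €22,244
Through Q2 2026: €53,122
Through Q3 2026: €55,589
Through Q4 2026: €68,582
Through Q1 2027: €70,548
Through Q2 2027: €96,598 ← exceeds threshold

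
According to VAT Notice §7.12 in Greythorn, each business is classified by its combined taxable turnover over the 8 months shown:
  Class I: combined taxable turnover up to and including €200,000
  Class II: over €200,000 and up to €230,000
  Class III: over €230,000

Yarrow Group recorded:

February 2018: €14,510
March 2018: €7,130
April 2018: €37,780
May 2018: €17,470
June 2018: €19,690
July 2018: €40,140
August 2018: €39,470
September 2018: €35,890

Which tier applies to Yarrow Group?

Class II

Combined taxable turnover: €14,510 + €7,130 + €37,780 + €17,470 + €19,690 + €40,140 + €39,470 + €35,890 = €212,080.
€200,000 < €212,080 ≤ €230,000, so Class II applies.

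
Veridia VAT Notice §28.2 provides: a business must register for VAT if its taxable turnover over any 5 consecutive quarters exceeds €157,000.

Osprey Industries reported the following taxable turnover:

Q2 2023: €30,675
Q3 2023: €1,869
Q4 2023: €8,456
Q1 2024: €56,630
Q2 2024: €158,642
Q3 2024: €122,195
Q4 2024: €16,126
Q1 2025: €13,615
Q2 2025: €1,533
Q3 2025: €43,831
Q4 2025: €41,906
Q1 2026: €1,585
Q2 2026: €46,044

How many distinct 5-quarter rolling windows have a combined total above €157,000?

6

Q2 2023–Q2 2024: €30,675 + €1,869 + €8,456 + €56,630 + €158,642 = €256,272 (over)
Q3 2023–Q3 2024: €1,869 + €8,456 + €56,630 + €158,642 + €122,195 = €347,792 (over)
Q4 2023–Q4 2024: €8,456 + €56,630 + €158,642 + €122,195 + €16,126 = €362,049 (over)
Q1 2024–Q1 2025: €56,630 + €158,642 + €122,195 + €16,126 + €13,615 = €367,208 (over)
Q2 2024–Q2 2025: €158,642 + €122,195 + €16,126 + €13,615 + €1,533 = €312,111 (over)
Q3 2024–Q3 2025: €122,195 + €16,126 + €13,615 + €1,533 + €43,831 = €197,300 (over)
Q4 2024–Q4 2025: €16,126 + €13,615 + €1,533 + €43,831 + €41,906 = €117,011 (under)
Q1 2025–Q1 2026: €13,615 + €1,533 + €43,831 + €41,906 + €1,585 = €102,470 (under)
Q2 2025–Q2 2026: €1,533 + €43,831 + €41,906 + €1,585 + €46,044 = €134,899 (under)
6 windows exceed the threshold.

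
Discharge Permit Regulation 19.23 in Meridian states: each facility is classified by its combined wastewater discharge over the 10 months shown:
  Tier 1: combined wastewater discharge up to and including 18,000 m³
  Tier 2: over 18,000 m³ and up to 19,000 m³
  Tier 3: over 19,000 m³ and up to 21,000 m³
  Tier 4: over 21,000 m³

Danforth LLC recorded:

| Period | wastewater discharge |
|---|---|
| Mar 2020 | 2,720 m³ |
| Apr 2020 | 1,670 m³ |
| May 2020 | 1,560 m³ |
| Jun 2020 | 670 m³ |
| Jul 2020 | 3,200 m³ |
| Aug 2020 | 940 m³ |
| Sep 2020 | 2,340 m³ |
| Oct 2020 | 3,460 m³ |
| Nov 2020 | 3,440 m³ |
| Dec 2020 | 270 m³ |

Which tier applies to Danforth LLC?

Combined wastewater discharge: 2,720 m³ + 1,670 m³ + 1,560 m³ + 670 m³ + 3,200 m³ + 940 m³ + 2,340 m³ + 3,460 m³ + 3,440 m³ + 270 m³ = 20,270 m³.
19,000 m³ < 20,270 m³ ≤ 21,000 m³, so Tier 3 applies.

Tier 3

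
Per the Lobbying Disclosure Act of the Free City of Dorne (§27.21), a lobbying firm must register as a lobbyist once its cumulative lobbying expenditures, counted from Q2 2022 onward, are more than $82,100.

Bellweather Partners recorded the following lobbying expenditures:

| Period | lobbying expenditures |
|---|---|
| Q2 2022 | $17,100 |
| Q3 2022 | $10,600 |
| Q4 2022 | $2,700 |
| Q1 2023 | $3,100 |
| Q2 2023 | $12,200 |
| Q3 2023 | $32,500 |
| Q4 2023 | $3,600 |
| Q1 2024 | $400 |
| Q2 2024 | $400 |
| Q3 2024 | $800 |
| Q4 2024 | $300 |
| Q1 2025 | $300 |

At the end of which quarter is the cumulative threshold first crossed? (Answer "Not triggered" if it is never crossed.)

Through Q2 2022: $17,100
Through Q3 2022: $27,700
Through Q4 2022: $30,400
Through Q1 2023: $33,500
Through Q2 2023: $45,700
Through Q3 2023: $78,200
Through Q4 2023: $81,800
Through Q1 2024: $82,200 ← exceeds threshold

Q1 2024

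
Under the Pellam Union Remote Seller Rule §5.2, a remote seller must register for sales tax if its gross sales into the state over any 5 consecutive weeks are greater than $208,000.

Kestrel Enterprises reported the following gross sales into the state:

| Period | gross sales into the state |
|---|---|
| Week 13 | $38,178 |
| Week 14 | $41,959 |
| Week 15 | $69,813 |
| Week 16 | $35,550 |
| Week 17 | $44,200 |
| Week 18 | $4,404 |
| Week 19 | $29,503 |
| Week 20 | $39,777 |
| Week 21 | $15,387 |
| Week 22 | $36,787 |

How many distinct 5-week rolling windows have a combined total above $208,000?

1

Week 13–Week 17: $38,178 + $41,959 + $69,813 + $35,550 + $44,200 = $229,700 (over)
Week 14–Week 18: $41,959 + $69,813 + $35,550 + $44,200 + $4,404 = $195,926 (under)
Week 15–Week 19: $69,813 + $35,550 + $44,200 + $4,404 + $29,503 = $183,470 (under)
Week 16–Week 20: $35,550 + $44,200 + $4,404 + $29,503 + $39,777 = $153,434 (under)
Week 17–Week 21: $44,200 + $4,404 + $29,503 + $39,777 + $15,387 = $133,271 (under)
Week 18–Week 22: $4,404 + $29,503 + $39,777 + $15,387 + $36,787 = $125,858 (under)
1 window exceeds the threshold.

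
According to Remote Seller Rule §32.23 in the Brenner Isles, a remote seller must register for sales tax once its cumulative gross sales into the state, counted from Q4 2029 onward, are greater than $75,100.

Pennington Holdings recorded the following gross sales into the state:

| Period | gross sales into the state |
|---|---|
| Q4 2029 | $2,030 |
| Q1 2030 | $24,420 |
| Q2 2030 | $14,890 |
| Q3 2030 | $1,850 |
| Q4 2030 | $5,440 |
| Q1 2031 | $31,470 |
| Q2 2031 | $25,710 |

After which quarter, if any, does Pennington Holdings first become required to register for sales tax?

Through Q4 2029: $2,030
Through Q1 2030: $26,450
Through Q2 2030: $41,340
Through Q3 2030: $43,190
Through Q4 2030: $48,630
Through Q1 2031: $80,100 ← exceeds threshold

Q1 2031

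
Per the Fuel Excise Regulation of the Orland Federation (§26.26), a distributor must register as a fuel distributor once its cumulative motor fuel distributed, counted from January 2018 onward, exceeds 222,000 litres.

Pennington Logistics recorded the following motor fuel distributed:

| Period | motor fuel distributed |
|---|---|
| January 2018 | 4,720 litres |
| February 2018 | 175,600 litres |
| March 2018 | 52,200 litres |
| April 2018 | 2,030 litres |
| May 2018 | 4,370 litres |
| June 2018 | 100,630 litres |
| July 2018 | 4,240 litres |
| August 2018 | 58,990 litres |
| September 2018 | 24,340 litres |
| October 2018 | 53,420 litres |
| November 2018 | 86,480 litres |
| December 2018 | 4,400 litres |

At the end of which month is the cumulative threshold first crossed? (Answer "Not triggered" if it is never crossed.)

Through January 2018: 4,720 litres
Through February 2018: 180,320 litres
Through March 2018: 232,520 litres ← exceeds threshold

March 2018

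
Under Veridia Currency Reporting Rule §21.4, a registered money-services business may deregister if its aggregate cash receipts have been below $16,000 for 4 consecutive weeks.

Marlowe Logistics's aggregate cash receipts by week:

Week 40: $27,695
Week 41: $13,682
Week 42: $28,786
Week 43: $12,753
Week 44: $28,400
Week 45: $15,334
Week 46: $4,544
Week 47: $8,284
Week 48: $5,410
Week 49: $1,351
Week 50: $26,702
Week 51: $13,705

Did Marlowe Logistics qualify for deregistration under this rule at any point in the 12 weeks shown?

Weeks below $16,000: Week 41, Week 43, Week 45, Week 46, Week 47, Week 48, Week 49, Week 51.
Longest run of consecutive weeks below the threshold: 5.
5 ≥ 4, so Marlowe Logistics became eligible.

Yes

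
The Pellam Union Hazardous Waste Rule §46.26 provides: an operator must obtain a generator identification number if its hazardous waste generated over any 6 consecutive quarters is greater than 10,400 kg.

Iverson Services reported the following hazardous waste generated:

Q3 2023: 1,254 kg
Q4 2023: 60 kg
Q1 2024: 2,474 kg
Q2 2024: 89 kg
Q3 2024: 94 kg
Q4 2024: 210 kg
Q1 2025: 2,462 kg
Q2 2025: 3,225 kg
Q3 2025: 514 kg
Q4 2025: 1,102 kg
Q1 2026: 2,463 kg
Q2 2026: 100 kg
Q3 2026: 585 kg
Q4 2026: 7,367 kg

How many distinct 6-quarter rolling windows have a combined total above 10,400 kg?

Q3 2023–Q4 2024: 1,254 kg + 60 kg + 2,474 kg + 89 kg + 94 kg + 210 kg = 4,181 kg (under)
Q4 2023–Q1 2025: 60 kg + 2,474 kg + 89 kg + 94 kg + 210 kg + 2,462 kg = 5,389 kg (under)
Q1 2024–Q2 2025: 2,474 kg + 89 kg + 94 kg + 210 kg + 2,462 kg + 3,225 kg = 8,554 kg (under)
Q2 2024–Q3 2025: 89 kg + 94 kg + 210 kg + 2,462 kg + 3,225 kg + 514 kg = 6,594 kg (under)
Q3 2024–Q4 2025: 94 kg + 210 kg + 2,462 kg + 3,225 kg + 514 kg + 1,102 kg = 7,607 kg (under)
Q4 2024–Q1 2026: 210 kg + 2,462 kg + 3,225 kg + 514 kg + 1,102 kg + 2,463 kg = 9,976 kg (under)
Q1 2025–Q2 2026: 2,462 kg + 3,225 kg + 514 kg + 1,102 kg + 2,463 kg + 100 kg = 9,866 kg (under)
Q2 2025–Q3 2026: 3,225 kg + 514 kg + 1,102 kg + 2,463 kg + 100 kg + 585 kg = 7,989 kg (under)
Q3 2025–Q4 2026: 514 kg + 1,102 kg + 2,463 kg + 100 kg + 585 kg + 7,367 kg = 12,131 kg (over)
1 window exceeds the threshold.

1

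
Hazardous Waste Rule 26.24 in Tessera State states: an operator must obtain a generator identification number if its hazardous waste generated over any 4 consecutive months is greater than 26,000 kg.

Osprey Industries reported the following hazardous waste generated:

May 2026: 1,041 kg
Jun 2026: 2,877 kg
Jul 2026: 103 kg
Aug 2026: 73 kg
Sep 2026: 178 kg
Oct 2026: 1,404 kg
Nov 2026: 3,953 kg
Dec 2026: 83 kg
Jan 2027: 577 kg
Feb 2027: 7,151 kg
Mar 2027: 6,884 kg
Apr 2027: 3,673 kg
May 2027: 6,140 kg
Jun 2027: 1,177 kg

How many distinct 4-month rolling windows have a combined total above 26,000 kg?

May 2026–Aug 2026: 1,041 kg + 2,877 kg + 103 kg + 73 kg = 4,094 kg (under)
Jun 2026–Sep 2026: 2,877 kg + 103 kg + 73 kg + 178 kg = 3,231 kg (under)
Jul 2026–Oct 2026: 103 kg + 73 kg + 178 kg + 1,404 kg = 1,758 kg (under)
Aug 2026–Nov 2026: 73 kg + 178 kg + 1,404 kg + 3,953 kg = 5,608 kg (under)
Sep 2026–Dec 2026: 178 kg + 1,404 kg + 3,953 kg + 83 kg = 5,618 kg (under)
Oct 2026–Jan 2027: 1,404 kg + 3,953 kg + 83 kg + 577 kg = 6,017 kg (under)
Nov 2026–Feb 2027: 3,953 kg + 83 kg + 577 kg + 7,151 kg = 11,764 kg (under)
Dec 2026–Mar 2027: 83 kg + 577 kg + 7,151 kg + 6,884 kg = 14,695 kg (under)
Jan 2027–Apr 2027: 577 kg + 7,151 kg + 6,884 kg + 3,673 kg = 18,285 kg (under)
Feb 2027–May 2027: 7,151 kg + 6,884 kg + 3,673 kg + 6,140 kg = 23,848 kg (under)
Mar 2027–Jun 2027: 6,884 kg + 3,673 kg + 6,140 kg + 1,177 kg = 17,874 kg (under)
0 windows exceed the threshold.

0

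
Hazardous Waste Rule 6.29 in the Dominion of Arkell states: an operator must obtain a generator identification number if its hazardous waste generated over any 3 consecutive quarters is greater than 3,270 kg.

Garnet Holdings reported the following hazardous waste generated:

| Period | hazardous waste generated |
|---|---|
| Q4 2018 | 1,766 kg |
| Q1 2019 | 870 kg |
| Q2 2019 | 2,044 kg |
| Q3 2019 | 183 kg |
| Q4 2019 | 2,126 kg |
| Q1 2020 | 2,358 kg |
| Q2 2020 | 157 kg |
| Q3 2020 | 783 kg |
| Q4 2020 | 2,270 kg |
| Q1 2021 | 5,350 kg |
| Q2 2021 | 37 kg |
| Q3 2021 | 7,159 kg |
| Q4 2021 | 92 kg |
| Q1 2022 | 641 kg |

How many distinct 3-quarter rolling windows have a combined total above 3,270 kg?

10

Q4 2018–Q2 2019: 1,766 kg + 870 kg + 2,044 kg = 4,680 kg (over)
Q1 2019–Q3 2019: 870 kg + 2,044 kg + 183 kg = 3,097 kg (under)
Q2 2019–Q4 2019: 2,044 kg + 183 kg + 2,126 kg = 4,353 kg (over)
Q3 2019–Q1 2020: 183 kg + 2,126 kg + 2,358 kg = 4,667 kg (over)
Q4 2019–Q2 2020: 2,126 kg + 2,358 kg + 157 kg = 4,641 kg (over)
Q1 2020–Q3 2020: 2,358 kg + 157 kg + 783 kg = 3,298 kg (over)
Q2 2020–Q4 2020: 157 kg + 783 kg + 2,270 kg = 3,210 kg (under)
Q3 2020–Q1 2021: 783 kg + 2,270 kg + 5,350 kg = 8,403 kg (over)
Q4 2020–Q2 2021: 2,270 kg + 5,350 kg + 37 kg = 7,657 kg (over)
Q1 2021–Q3 2021: 5,350 kg + 37 kg + 7,159 kg = 12,546 kg (over)
Q2 2021–Q4 2021: 37 kg + 7,159 kg + 92 kg = 7,288 kg (over)
Q3 2021–Q1 2022: 7,159 kg + 92 kg + 641 kg = 7,892 kg (over)
10 windows exceed the threshold.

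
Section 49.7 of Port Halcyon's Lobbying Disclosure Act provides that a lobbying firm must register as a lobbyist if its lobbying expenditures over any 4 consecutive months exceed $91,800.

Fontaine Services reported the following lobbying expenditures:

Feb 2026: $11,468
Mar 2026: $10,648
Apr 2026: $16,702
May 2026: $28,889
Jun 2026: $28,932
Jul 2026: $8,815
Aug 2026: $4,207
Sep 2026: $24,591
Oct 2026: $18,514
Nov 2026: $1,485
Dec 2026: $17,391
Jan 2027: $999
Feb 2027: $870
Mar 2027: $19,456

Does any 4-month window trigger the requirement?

Feb 2026–May 2026: $11,468 + $10,648 + $16,702 + $28,889 = $67,707 (under)
Mar 2026–Jun 2026: $10,648 + $16,702 + $28,889 + $28,932 = $85,171 (under)
Apr 2026–Jul 2026: $16,702 + $28,889 + $28,932 + $8,815 = $83,338 (under)
May 2026–Aug 2026: $28,889 + $28,932 + $8,815 + $4,207 = $70,843 (under)
Jun 2026–Sep 2026: $28,932 + $8,815 + $4,207 + $24,591 = $66,545 (under)
Jul 2026–Oct 2026: $8,815 + $4,207 + $24,591 + $18,514 = $56,127 (under)
Aug 2026–Nov 2026: $4,207 + $24,591 + $18,514 + $1,485 = $48,797 (under)
Sep 2026–Dec 2026: $24,591 + $18,514 + $1,485 + $17,391 = $61,981 (under)
Oct 2026–Jan 2027: $18,514 + $1,485 + $17,391 + $999 = $38,389 (under)
Nov 2026–Feb 2027: $1,485 + $17,391 + $999 + $870 = $20,745 (under)
Dec 2026–Mar 2027: $17,391 + $999 + $870 + $19,456 = $38,716 (under)
No window exceeds $91,800.

No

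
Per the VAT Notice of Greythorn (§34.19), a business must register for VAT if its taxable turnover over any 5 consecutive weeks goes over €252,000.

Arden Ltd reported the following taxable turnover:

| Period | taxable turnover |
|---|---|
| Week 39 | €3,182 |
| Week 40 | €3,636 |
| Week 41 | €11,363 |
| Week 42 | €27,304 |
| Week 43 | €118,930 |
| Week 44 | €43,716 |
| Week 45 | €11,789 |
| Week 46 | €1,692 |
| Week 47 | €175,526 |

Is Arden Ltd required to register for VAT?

Yes

Week 39–Week 43: €3,182 + €3,636 + €11,363 + €27,304 + €118,930 = €164,415 (under)
Week 40–Week 44: €3,636 + €11,363 + €27,304 + €118,930 + €43,716 = €204,949 (under)
Week 41–Week 45: €11,363 + €27,304 + €118,930 + €43,716 + €11,789 = €213,102 (under)
Week 42–Week 46: €27,304 + €118,930 + €43,716 + €11,789 + €1,692 = €203,431 (under)
Week 43–Week 47: €118,930 + €43,716 + €11,789 + €1,692 + €175,526 = €351,653 (over)
At least one window exceeds €252,000.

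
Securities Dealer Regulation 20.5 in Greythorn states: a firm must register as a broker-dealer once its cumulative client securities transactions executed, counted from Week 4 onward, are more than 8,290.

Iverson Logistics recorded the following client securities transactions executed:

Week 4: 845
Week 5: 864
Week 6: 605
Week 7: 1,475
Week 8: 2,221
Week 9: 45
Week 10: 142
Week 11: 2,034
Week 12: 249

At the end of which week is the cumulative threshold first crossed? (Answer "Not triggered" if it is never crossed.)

Through Week 4: 845
Through Week 5: 1,709
Through Week 6: 2,314
Through Week 7: 3,789
Through Week 8: 6,010
Through Week 9: 6,055
Through Week 10: 6,197
Through Week 11: 8,231
Through Week 12: 8,480 ← exceeds threshold

Week 12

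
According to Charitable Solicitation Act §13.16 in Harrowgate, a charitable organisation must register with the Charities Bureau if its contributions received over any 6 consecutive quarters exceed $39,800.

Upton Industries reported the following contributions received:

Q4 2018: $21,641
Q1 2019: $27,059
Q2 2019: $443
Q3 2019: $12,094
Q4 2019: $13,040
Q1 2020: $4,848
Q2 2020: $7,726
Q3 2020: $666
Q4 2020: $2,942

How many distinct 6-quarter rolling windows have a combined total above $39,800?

3

Q4 2018–Q1 2020: $21,641 + $27,059 + $443 + $12,094 + $13,040 + $4,848 = $79,125 (over)
Q1 2019–Q2 2020: $27,059 + $443 + $12,094 + $13,040 + $4,848 + $7,726 = $65,210 (over)
Q2 2019–Q3 2020: $443 + $12,094 + $13,040 + $4,848 + $7,726 + $666 = $38,817 (under)
Q3 2019–Q4 2020: $12,094 + $13,040 + $4,848 + $7,726 + $666 + $2,942 = $41,316 (over)
3 windows exceed the threshold.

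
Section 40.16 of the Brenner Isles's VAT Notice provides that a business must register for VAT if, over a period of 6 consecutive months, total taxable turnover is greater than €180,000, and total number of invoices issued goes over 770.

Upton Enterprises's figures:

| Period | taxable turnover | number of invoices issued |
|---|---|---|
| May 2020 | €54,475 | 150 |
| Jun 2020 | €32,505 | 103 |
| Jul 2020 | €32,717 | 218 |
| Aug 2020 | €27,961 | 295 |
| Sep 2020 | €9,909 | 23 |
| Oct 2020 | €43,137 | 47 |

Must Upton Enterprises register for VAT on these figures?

Total taxable turnover: €54,475 + €32,505 + €32,717 + €27,961 + €9,909 + €43,137 = €200,704 (> €180,000).
Total number of invoices issued: 150 + 103 + 218 + 295 + 23 + 47 = 836 (> 770).
The test is 'and': both thresholds are exceeded.

Yes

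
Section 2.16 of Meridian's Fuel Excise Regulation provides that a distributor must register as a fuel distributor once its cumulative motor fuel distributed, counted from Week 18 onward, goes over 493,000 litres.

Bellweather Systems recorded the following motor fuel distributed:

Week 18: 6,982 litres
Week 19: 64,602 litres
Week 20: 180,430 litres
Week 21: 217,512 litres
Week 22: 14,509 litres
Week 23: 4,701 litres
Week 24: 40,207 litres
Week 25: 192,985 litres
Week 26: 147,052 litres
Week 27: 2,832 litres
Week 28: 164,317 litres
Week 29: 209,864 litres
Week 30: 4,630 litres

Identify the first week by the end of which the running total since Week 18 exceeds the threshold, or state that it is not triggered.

Through Week 18: 6,982 litres
Through Week 19: 71,584 litres
Through Week 20: 252,014 litres
Through Week 21: 469,526 litres
Through Week 22: 484,035 litres
Through Week 23: 488,736 litres
Through Week 24: 528,943 litres ← exceeds threshold

Week 24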